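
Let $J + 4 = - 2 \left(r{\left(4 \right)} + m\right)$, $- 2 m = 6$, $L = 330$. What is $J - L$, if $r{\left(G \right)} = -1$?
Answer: $-326$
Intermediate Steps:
$m = -3$ ($m = \left(- \frac{1}{2}\right) 6 = -3$)
$J = 4$ ($J = -4 - 2 \left(-1 - 3\right) = -4 - -8 = -4 + 8 = 4$)
$J - L = 4 - 330 = -326$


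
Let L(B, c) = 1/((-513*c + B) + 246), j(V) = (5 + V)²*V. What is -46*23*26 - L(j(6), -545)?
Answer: -7717561957/280557 ≈ -27508.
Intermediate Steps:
j(V) = V*(5 + V)²
L(B, c) = 1/(246 + B - 513*c) (L(B, c) = 1/((B - 513*c) + 246) = 1/(246 + B - 513*c))
-46*23*26 - L(j(6), -545) = -46*23*26 - 1/(246 + 6*(5 + 6)² - 513*(-545)) = -1058*26 - 1/(246 + 6*11² + 279585) = -27508 - 1/(246 + 6*121 + 279585) = -27508 - 1/(246 + 726 + 279585) = -27508 - 1/280557 = -7717561957/280557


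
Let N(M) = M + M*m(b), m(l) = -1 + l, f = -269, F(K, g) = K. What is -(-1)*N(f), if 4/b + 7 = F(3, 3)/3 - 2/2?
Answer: 1076/7 ≈ 153.71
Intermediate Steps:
b = -4/7 (b = 4/(-7 + (3/3 - 2/2)) = 4/(-7 + (3*(⅓) - 2*½)) = 4/(-7 + (1 - 1)) = 4/(-7 + 0) = 4/(-7) = 4*(-⅐) = -4/7 ≈ -0.57143)
N(M) = -4*M/7 (N(M) = M + M*(-1 - 4/7) = M + M*(-11/7) = M - 11*M/7 = -4*M/7)
-(-1)*N(f) = -(-1)*(-4/7*(-269)) = -(-1)*1076/7 = -1*(-1076/7) = 1076/7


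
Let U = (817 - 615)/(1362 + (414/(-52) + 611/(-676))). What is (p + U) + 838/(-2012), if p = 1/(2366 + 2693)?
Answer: -95620569129/358102215502 ≈ -0.26702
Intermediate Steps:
U = 10504/70363 (U = 202/(1362 + (414*(-1/52) + 611*(-1/676))) = 202/(1362 + (-207/26 - 47/52)) = 202/(1362 - 461/52) = 202/(70363/52) = 202*(52/70363) = 10504/70363 ≈ 0.14928)
p = 1/5059 ≈ 0.00019767
(p + U) + 838/(-2012) = (1/5059 + 10504/70363) + 838/(-2012) = 53210099/355966417 + 838*(-1/2012) = 53210099/355966417 - 419/1006 = -95620569129/358102215502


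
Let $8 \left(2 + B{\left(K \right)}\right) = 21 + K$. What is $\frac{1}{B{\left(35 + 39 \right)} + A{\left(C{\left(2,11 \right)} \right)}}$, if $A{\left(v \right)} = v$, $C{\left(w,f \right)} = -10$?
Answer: $-8$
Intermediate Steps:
$B{\left(K \right)} = \frac{5}{8} + \frac{K}{8}$ ($B{\left(K \right)} = -2 + \frac{21 + K}{8} = -2 + \left(\frac{21}{8} + \frac{K}{8}\right) = \frac{5}{8} + \frac{K}{8}$)
$\frac{1}{B{\left(35 + 39 \right)} + A{\left(C{\left(2,11 \right)} \right)}} = \frac{1}{\left(\frac{5}{8} + \frac{35 + 39}{8}\right) - 10} = \frac{1}{\left(\frac{5}{8} + \frac{1}{8} \cdot 74\right) - 10} = \frac{1}{\left(\frac{5}{8} + \frac{37}{4}\right) - 10} = \frac{1}{\frac{79}{8} - 10} = \frac{1}{- \frac{1}{8}} = -8$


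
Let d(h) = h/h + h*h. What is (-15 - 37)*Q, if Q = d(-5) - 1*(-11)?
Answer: -1924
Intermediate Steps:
d(h) = 1 + h²
Q = 37 (Q = (1 + (-5)²) - 1*(-11) = (1 + 25) + 11 = 26 + 11 = 37)
(-15 - 37)*Q = (-15 - 37)*37 = -52*37 = -1924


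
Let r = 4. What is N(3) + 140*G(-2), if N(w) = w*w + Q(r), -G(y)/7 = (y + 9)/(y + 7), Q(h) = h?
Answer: -1359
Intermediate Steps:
G(y) = -7*(9 + y)/(7 + y) (G(y) = -7*(y + 9)/(y + 7) = -7*(9 + y)/(7 + y))
N(w) = 4 + w² (N(w) = w*w + 4 = w² + 4 = 4 + w²)
N(3) + 140*G(-2) = (4 + 3²) + 140*(7*(-9 - 1*(-2))/(7 - 2)) = (4 + 9) + 140*(7*(-9 + 2)/5) = 13 + 140*(7*(⅕)*(-7)) = 13 + 140*(-49/5) = 13 - 1372 = -1359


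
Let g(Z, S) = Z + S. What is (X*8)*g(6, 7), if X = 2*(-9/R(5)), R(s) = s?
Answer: -1872/5 ≈ -374.40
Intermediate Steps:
g(Z, S) = S + Z
X = -18/5 (X = 2*(-9/5) = -18/5 ≈ -3.6000)
(X*8)*g(6, 7) = (-18/5*8)*(7 + 6) = -144/5*13 = -1872/5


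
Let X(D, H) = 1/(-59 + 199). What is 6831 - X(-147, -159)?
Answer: 956339/140 ≈ 6831.0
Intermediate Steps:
X(D, H) = 1/140
6831 - X(-147, -159) = 6831 - 1*1/140 = 6831 - 1/140 = 956339/140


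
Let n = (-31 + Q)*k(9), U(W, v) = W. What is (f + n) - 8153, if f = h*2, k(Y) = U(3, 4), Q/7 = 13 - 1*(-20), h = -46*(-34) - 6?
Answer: -4437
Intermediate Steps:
h = 1558 (h = 1564 - 6 = 1558)
Q = 231 (Q = 7*(13 - 1*(-20)) = 7*(13 + 20) = 7*33 = 231)
k(Y) = 3
f = 3116 (f = 1558*2 = 3116)
n = 600 (n = (-31 + 231)*3 = 200*3 = 600)
(f + n) - 8153 = (3116 + 600) - 8153 = 3716 - 8153 = -4437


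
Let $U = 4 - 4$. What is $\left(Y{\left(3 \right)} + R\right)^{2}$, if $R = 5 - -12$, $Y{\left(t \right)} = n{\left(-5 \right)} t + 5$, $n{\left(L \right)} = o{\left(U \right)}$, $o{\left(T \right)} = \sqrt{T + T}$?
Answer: $484$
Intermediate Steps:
$U = 0$
$o{\left(T \right)} = \sqrt{2} \sqrt{T}$ ($o{\left(T \right)} = \sqrt{2 T} = \sqrt{2} \sqrt{T}$)
$n{\left(L \right)} = 0$ ($n{\left(L \right)} = \sqrt{2} \sqrt{0} = \sqrt{2} \cdot 0 = 0$)
$Y{\left(t \right)} = 5$ ($Y{\left(t \right)} = 0 t + 5 = 0 + 5 = 5$)
$R = 17$ ($R = 5 + 12 = 17$)
$\left(Y{\left(3 \right)} + R\right)^{2} = \left(5 + 17\right)^{2} = 22^{2} = 484$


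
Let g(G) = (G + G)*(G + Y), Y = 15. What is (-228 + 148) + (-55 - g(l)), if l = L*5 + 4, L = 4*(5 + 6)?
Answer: -107207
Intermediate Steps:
L = 44 (L = 4*11 = 44)
l = 224 (l = 44*5 + 4 = 220 + 4 = 224)
g(G) = 2*G*(15 + G) (g(G) = (G + G)*(G + 15) = (2*G)*(15 + G) = 2*G*(15 + G))
(-228 + 148) + (-55 - g(l)) = (-228 + 148) + (-55 - 2*224*(15 + 224)) = -80 + (-55 - 2*224*239) = -80 + (-55 - 1*107072) = -80 + (-55 - 107072) = -80 - 107127 = -107207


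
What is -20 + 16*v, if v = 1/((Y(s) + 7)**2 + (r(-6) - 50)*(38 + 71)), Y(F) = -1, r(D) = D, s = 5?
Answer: -30344/1517 ≈ -20.003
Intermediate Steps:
v = -1/6068 (v = 1/((-1 + 7)**2 + (-6 - 50)*(38 + 71)) = 1/(6**2 - 56*109) = 1/(36 - 6104) = 1/(-6068) = -1/6068 ≈ -0.00016480)
-20 + 16*v = -20 + 16*(-1/6068) = -20 - 4/1517 = -30344/1517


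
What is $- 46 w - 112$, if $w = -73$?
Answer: $3246$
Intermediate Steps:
$- 46 w - 112 = \left(-46\right) \left(-73\right) - 112 = 3358 - 112 = 3246$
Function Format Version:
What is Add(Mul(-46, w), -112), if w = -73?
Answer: 3246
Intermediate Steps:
Add(Mul(-46, w), -112) = Add(Mul(-46, -73), -112) = Add(3358, -112) = 3246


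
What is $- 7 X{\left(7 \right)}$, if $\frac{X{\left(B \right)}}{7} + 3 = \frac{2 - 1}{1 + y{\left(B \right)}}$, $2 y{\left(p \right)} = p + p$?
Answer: $\frac{1127}{8} \approx 140.88$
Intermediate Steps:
$y{\left(p \right)} = p$ ($y{\left(p \right)} = \frac{p + p}{2} = \frac{2 p}{2} = p$)
$X{\left(B \right)} = -21 + \frac{7}{1 + B}$ ($X{\left(B \right)} = -21 + 7 \frac{2 - 1}{1 + B} = -21 + 7 \cdot 1 \frac{1}{1 + B} = -21 + \frac{7}{1 + B}$)
$- 7 X{\left(7 \right)} = - 7 \frac{7 \left(-2 - 21\right)}{1 + 7} = - 7 \frac{7 \left(-2 - 21\right)}{8} = - 7 \cdot 7 \cdot \frac{1}{8} \left(-23\right) = \left(-7\right) \left(- \frac{161}{8}\right) = \frac{1127}{8}$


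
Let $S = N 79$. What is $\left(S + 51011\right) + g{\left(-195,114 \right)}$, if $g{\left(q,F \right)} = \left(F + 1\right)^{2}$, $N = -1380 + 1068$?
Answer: $39588$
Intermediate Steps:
$N = -312$
$g{\left(q,F \right)} = \left(1 + F\right)^{2}$
$S = -24648$ ($S = \left(-312\right) 79 = -24648$)
$\left(S + 51011\right) + g{\left(-195,114 \right)} = \left(-24648 + 51011\right) + \left(1 + 114\right)^{2} = 26363 + 115^{2} = 26363 + 13225 = 39588$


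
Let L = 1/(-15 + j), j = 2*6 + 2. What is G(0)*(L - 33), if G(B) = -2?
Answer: 68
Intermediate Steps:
j = 14 (j = 12 + 2 = 14)
L = -1 (L = 1/(-15 + 14) = 1/(-1) = -1)
G(0)*(L - 33) = -2*(-1 - 33) = -2*(-34) = 68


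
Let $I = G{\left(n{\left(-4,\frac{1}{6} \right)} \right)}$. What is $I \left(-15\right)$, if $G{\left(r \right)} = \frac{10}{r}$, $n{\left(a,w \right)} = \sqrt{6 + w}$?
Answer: $- \frac{150 \sqrt{222}}{37} \approx -60.404$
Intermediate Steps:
$I = \frac{10 \sqrt{222}}{37}$ ($I = \frac{10}{\sqrt{6 + \frac{1}{6}}} = \frac{10}{\sqrt{\frac{37}{6}}} = \frac{10}{\frac{1}{6} \sqrt{222}} = 10 \frac{\sqrt{222}}{37} = \frac{10 \sqrt{222}}{37} \approx 4.0269$)
$I \left(-15\right) = \frac{10 \sqrt{222}}{37} \left(-15\right) = - \frac{150 \sqrt{222}}{37}$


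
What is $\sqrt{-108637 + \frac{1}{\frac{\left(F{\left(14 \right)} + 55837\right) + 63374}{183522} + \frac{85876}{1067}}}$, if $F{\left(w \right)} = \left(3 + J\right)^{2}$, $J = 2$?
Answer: $\frac{i \sqrt{6855216911598958416738214}}{7943680042} \approx 329.6 i$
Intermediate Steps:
$F{\left(w \right)} = 25$ ($F{\left(w \right)} = \left(3 + 2\right)^{2} = 5^{2} = 25$)
$\sqrt{-108637 + \frac{1}{\frac{\left(F{\left(14 \right)} + 55837\right) + 63374}{183522} + \frac{85876}{1067}}} = \sqrt{-108637 + \frac{1}{\frac{\left(25 + 55837\right) + 63374}{183522} + \frac{85876}{1067}}} = \sqrt{-108637 + \frac{1}{\left(55862 + 63374\right) \frac{1}{183522} + 85876 \cdot \frac{1}{1067}}} = \sqrt{-108637 + \frac{1}{119236 \cdot \frac{1}{183522} + \frac{85876}{1067}}} = \sqrt{-108637 + \frac{1}{\frac{59618}{91761} + \frac{85876}{1067}}} = \sqrt{-108637 + \frac{1}{\frac{7943680042}{97908987}}} = \sqrt{-108637 + \frac{97908987}{7943680042}} = \sqrt{- \frac{862977470813767}{7943680042}} = \frac{i \sqrt{6855216911598958416738214}}{7943680042}$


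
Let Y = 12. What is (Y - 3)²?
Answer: 81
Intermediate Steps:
(Y - 3)² = (12 - 3)² = 9² = 81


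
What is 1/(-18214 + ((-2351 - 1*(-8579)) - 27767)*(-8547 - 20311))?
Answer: 1/621554248 ≈ 1.6089e-9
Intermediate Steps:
1/(-18214 + ((-2351 - 1*(-8579)) - 27767)*(-8547 - 20311)) = 1/(-18214 + ((-2351 + 8579) - 27767)*(-28858)) = 1/(-18214 + (6228 - 27767)*(-28858)) = 1/(-18214 - 21539*(-28858)) = 1/(-18214 + 621572462) = 1/621554248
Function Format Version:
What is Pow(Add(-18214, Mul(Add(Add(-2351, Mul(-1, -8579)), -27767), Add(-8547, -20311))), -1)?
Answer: Rational(1, 621554248) ≈ 1.6089e-9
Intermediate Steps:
Pow(Add(-18214, Mul(Add(Add(-2351, Mul(-1, -8579)), -27767), Add(-8547, -20311))), -1) = Pow(Add(-18214, Mul(Add(Add(-2351, 8579), -27767), -28858)), -1) = Pow(Add(-18214, Mul(Add(6228, -27767), -28858)), -1) = Pow(Add(-18214, Mul(-21539, -28858)), -1) = Pow(Add(-18214, 621572462), -1) = Pow(621554248, -1) = Rational(1, 621554248)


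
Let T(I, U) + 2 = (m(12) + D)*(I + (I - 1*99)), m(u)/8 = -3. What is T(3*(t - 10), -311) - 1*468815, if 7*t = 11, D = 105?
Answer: -3366526/7 ≈ -4.8093e+5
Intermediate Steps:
m(u) = -24 (m(u) = 8*(-3) = -24)
t = 11/7 (t = (⅐)*11 = 11/7 ≈ 1.5714)
T(I, U) = -8021 + 162*I (T(I, U) = -2 + (-24 + 105)*(I + (I - 1*99)) = -2 + 81*(I + (I - 99)) = -2 + 81*(I + (-99 + I)) = -2 + 81*(-99 + 2*I) = -2 + (-8019 + 162*I) = -8021 + 162*I)
T(3*(t - 10), -311) - 1*468815 = (-8021 + 162*(3*(11/7 - 10))) - 1*468815 = (-8021 + 162*(3*(-59/7))) - 468815 = (-8021 + 162*(-177/7)) - 468815 = (-8021 - 28674/7) - 468815 = -84821/7 - 468815 = -3366526/7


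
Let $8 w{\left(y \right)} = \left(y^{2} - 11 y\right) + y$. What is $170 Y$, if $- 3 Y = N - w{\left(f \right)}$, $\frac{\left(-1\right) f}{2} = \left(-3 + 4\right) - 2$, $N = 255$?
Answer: $- \frac{43690}{3} \approx -14563.0$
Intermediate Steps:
$f = 2$ ($f = - 2 \left(\left(-3 + 4\right) - 2\right) = - 2 \left(1 - 2\right) = \left(-2\right) \left(-1\right) = 2$)
$w{\left(y \right)} = - \frac{5 y}{4} + \frac{y^{2}}{8}$ ($w{\left(y \right)} = \frac{\left(y^{2} - 11 y\right) + y}{8} = \frac{y^{2} - 10 y}{8} = - \frac{5 y}{4} + \frac{y^{2}}{8}$)
$Y = - \frac{257}{3}$ ($Y = - \frac{255 - \frac{1}{8} \cdot 2 \left(-10 + 2\right)}{3} = - \frac{255 - \frac{1}{8} \cdot 2 \left(-8\right)}{3} = - \frac{255 - -2}{3} = - \frac{255 + 2}{3} = \left(- \frac{1}{3}\right) 257 = - \frac{257}{3} \approx -85.667$)
$170 Y = 170 \left(- \frac{257}{3}\right) = - \frac{43690}{3}$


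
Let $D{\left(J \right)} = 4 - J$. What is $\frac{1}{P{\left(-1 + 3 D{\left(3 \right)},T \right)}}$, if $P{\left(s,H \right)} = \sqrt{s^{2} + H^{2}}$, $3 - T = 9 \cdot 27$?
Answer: $\frac{\sqrt{14401}}{28802} \approx 0.0041665$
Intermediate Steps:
$T = -240$ ($T = 3 - 9 \cdot 27 = 3 - 243 = -240$)
$P{\left(s,H \right)} = \sqrt{H^{2} + s^{2}}$
$\frac{1}{P{\left(-1 + 3 D{\left(3 \right)},T \right)}} = \frac{1}{\sqrt{\left(-240\right)^{2} + \left(-1 + 3 \left(4 - 3\right)\right)^{2}}} = \frac{1}{\sqrt{57600 + \left(-1 + 3 \left(4 - 3\right)\right)^{2}}} = \frac{1}{\sqrt{57600 + \left(-1 + 3 \cdot 1\right)^{2}}} = \frac{1}{\sqrt{57600 + \left(-1 + 3\right)^{2}}} = \frac{1}{\sqrt{57600 + 2^{2}}} = \frac{1}{\sqrt{57600 + 4}} = \frac{1}{\sqrt{57604}} = \frac{1}{2 \sqrt{14401}} = \frac{\sqrt{14401}}{28802}$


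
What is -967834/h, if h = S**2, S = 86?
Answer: -483917/3698 ≈ -130.86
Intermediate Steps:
h = 7396 (h = 86**2 = 7396)
-967834/h = -967834/7396 = -967834*1/7396 = -483917/3698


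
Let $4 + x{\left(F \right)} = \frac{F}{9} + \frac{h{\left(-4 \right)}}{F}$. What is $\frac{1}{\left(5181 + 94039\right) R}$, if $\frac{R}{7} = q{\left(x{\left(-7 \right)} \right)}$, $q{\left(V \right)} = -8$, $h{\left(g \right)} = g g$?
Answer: $- \frac{1}{5556320} \approx -1.7998 \cdot 10^{-7}$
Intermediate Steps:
$h{\left(g \right)} = g^{2}$
$x{\left(F \right)} = -4 + \frac{16}{F} + \frac{F}{9}$ ($x{\left(F \right)} = -4 + \left(\frac{F}{9} + \frac{\left(-4\right)^{2}}{F}\right) = -4 + \left(F \frac{1}{9} + \frac{16}{F}\right) = -4 + \left(\frac{F}{9} + \frac{16}{F}\right) = -4 + \left(\frac{16}{F} + \frac{F}{9}\right) = -4 + \frac{16}{F} + \frac{F}{9}$)
$R = -56$ ($R = 7 \left(-8\right) = -56$)
$\frac{1}{\left(5181 + 94039\right) R} = \frac{1}{\left(5181 + 94039\right) \left(-56\right)} = \frac{1}{99220} \left(- \frac{1}{56}\right) = - \frac{1}{5556320}$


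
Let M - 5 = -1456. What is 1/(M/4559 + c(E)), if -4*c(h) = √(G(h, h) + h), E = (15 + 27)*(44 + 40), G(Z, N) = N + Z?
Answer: 13230218/27493657561 - 436474101*√6/27493657561 ≈ -0.038406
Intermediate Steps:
M = -1451 (M = 5 - 1456 = -1451)
E = 3528 (E = 42*84 = 3528)
c(h) = -√3*√h/4 (c(h) = -√((h + h) + h)/4 = -√(2*h + h)/4 = -√3*√h/4)
1/(M/4559 + c(E)) = 1/(-1451/4559 - √3*√3528/4) = 1/(-1451*1/4559 - √3*42*√2/4) = 1/(-1451/4559 - 21*√6/2)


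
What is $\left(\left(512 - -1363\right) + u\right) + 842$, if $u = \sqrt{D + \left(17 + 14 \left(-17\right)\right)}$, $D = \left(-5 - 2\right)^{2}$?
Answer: $2717 + 2 i \sqrt{43} \approx 2717.0 + 13.115 i$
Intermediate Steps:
$D = 49$ ($D = \left(-7\right)^{2} = 49$)
$u = 2 i \sqrt{43}$ ($u = \sqrt{49 + \left(17 + 14 \left(-17\right)\right)} = \sqrt{49 + \left(17 - 238\right)} = \sqrt{49 - 221} = \sqrt{-172} = 2 i \sqrt{43} \approx 13.115 i$)
$\left(\left(512 - -1363\right) + u\right) + 842 = \left(\left(512 - -1363\right) + 2 i \sqrt{43}\right) + 842 = \left(\left(512 + 1363\right) + 2 i \sqrt{43}\right) + 842 = \left(1875 + 2 i \sqrt{43}\right) + 842 = 2717 + 2 i \sqrt{43}$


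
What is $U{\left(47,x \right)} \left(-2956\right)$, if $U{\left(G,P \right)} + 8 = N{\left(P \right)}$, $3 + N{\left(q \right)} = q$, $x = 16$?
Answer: $-14780$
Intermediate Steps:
$N{\left(q \right)} = -3 + q$
$U{\left(G,P \right)} = -11 + P$ ($U{\left(G,P \right)} = -8 + \left(-3 + P\right) = -11 + P$)
$U{\left(47,x \right)} \left(-2956\right) = \left(-11 + 16\right) \left(-2956\right) = 5 \left(-2956\right) = -14780$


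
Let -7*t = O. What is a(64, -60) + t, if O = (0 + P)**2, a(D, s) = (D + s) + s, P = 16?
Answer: -648/7 ≈ -92.571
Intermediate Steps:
a(D, s) = D + 2*s
O = 256 (O = (0 + 16)**2 = 16**2 = 256)
t = -256/7 (t = -1/7*256 = -256/7 ≈ -36.571)
a(64, -60) + t = (64 + 2*(-60)) - 256/7 = (64 - 120) - 256/7 = -56 - 256/7 = -648/7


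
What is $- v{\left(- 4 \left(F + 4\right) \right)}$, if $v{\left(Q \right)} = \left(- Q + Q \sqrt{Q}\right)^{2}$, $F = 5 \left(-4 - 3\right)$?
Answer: $-1922000 + 61504 \sqrt{31} \approx -1.5796 \cdot 10^{6}$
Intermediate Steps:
$F = -35$ ($F = 5 \left(-7\right) = -35$)
$v{\left(Q \right)} = \left(Q^{\frac{3}{2}} - Q\right)^{2}$ ($v{\left(Q \right)} = \left(- Q + Q^{\frac{3}{2}}\right)^{2} = \left(Q^{\frac{3}{2}} - Q\right)^{2}$)
$- v{\left(- 4 \left(F + 4\right) \right)} = - \left(\left(- 4 \left(-35 + 4\right)\right)^{\frac{3}{2}} - - 4 \left(-35 + 4\right)\right)^{2} = - \left(\left(\left(-4\right) \left(-31\right)\right)^{\frac{3}{2}} - \left(-4\right) \left(-31\right)\right)^{2} = - \left(124^{\frac{3}{2}} - 124\right)^{2} = - \left(248 \sqrt{31} - 124\right)^{2} = - \left(-124 + 248 \sqrt{31}\right)^{2}$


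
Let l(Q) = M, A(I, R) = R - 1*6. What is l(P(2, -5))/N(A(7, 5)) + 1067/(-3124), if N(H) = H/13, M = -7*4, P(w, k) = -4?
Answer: 103279/284 ≈ 363.66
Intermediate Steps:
M = -28
A(I, R) = -6 + R (A(I, R) = R - 6 = -6 + R)
N(H) = H/13 (N(H) = H*(1/13) = H/13)
l(Q) = -28
l(P(2, -5))/N(A(7, 5)) + 1067/(-3124) = -28*13/(-6 + 5) + 1067/(-3124) = -28/((1/13)*(-1)) + 1067*(-1/3124) = -28/(-1/13) - 97/284 = -28*(-13) - 97/284 = 364 - 97/284 = 103279/284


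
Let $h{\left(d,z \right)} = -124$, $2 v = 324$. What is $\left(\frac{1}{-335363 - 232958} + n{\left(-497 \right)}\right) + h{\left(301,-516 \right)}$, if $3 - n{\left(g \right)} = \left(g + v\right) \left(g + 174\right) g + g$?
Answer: $\frac{30563315069780}{568321} \approx 5.3778 \cdot 10^{7}$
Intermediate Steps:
$v = 162$ ($v = \frac{1}{2} \cdot 324 = 162$)
$n{\left(g \right)} = 3 - g - g \left(162 + g\right) \left(174 + g\right)$ ($n{\left(g \right)} = 3 - \left(\left(g + 162\right) \left(g + 174\right) g + g\right) = 3 - \left(\left(162 + g\right) \left(174 + g\right) g + g\right) = 3 - \left(g \left(162 + g\right) \left(174 + g\right) + g\right) = 3 - \left(g + g \left(162 + g\right) \left(174 + g\right)\right) = 3 - g - g \left(162 + g\right) \left(174 + g\right)$)
$\left(\frac{1}{-335363 - 232958} + n{\left(-497 \right)}\right) + h{\left(301,-516 \right)} = \left(\frac{1}{-335363 - 232958} - \left(-136773409 + 82995024\right)\right) - 124 = \left(\frac{1}{-568321} + \left(3 - -122763473 + 14009933 - 82995024\right)\right) - 124 = \left(- \frac{1}{568321} + \left(3 + 122763473 + 14009933 - 82995024\right)\right) - 124 = \left(- \frac{1}{568321} + 53778385\right) - 124 = \frac{30563385541584}{568321} - 124 = \frac{30563315069780}{568321}$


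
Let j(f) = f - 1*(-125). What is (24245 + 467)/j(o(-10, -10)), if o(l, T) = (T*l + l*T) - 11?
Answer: 12356/157 ≈ 78.701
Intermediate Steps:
o(l, T) = -11 + 2*T*l (o(l, T) = (T*l + T*l) - 11 = 2*T*l - 11 = -11 + 2*T*l)
j(f) = 125 + f (j(f) = f + 125 = 125 + f)
(24245 + 467)/j(o(-10, -10)) = (24245 + 467)/(125 + (-11 + 2*(-10)*(-10))) = 24712/(125 + (-11 + 200)) = 24712/(125 + 189) = 24712/314 = 24712*(1/314) = 12356/157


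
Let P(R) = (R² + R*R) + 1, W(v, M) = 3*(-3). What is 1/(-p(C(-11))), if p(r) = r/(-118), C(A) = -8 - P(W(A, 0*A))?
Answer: -118/171 ≈ -0.69006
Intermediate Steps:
W(v, M) = -9
P(R) = 1 + 2*R² (P(R) = (R² + R²) + 1 = 2*R² + 1 = 1 + 2*R²)
C(A) = -171 (C(A) = -8 - (1 + 2*(-9)²) = -8 - (1 + 2*81) = -8 - (1 + 162) = -8 - 1*163 = -8 - 163 = -171)
p(r) = -r/118 (p(r) = r*(-1/118) = -r/118)
1/(-p(C(-11))) = 1/(-(-1)*(-171)/118) = 1/(-1*171/118) = 1/(-171/118) = -118/171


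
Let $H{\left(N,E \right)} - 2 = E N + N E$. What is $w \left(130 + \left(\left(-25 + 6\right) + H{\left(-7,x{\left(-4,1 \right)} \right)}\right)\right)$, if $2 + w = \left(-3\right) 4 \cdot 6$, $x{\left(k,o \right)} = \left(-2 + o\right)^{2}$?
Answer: $-7326$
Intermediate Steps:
$H{\left(N,E \right)} = 2 + 2 E N$ ($H{\left(N,E \right)} = 2 + \left(E N + N E\right) = 2 + \left(E N + E N\right) = 2 + 2 E N$)
$w = -74$ ($w = -2 + \left(-3\right) 4 \cdot 6 = -2 - 72 = -74$)
$w \left(130 + \left(\left(-25 + 6\right) + H{\left(-7,x{\left(-4,1 \right)} \right)}\right)\right) = - 74 \left(130 + \left(\left(-25 + 6\right) + \left(2 + 2 \left(-2 + 1\right)^{2} \left(-7\right)\right)\right)\right) = - 74 \left(130 - \left(17 - 2 \left(-1\right)^{2} \left(-7\right)\right)\right) = - 74 \left(130 - \left(17 + 14\right)\right) = - 74 \left(130 + \left(-19 + \left(2 - 14\right)\right)\right) = - 74 \left(130 - 31\right) = \left(-74\right) 99 = -7326$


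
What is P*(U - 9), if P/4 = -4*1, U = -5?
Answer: 224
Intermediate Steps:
P = -16 (P = 4*(-4*1) = 4*(-4) = -16)
P*(U - 9) = -16*(-5 - 9) = -16*(-14) = 224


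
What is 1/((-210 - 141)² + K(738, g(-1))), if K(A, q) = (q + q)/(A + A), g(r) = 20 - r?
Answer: 246/30307453 ≈ 8.1168e-6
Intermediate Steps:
K(A, q) = q/A (K(A, q) = (2*q)/((2*A)) = (2*q)*(1/(2*A)) = q/A)
1/((-210 - 141)² + K(738, g(-1))) = 1/((-210 - 141)² + (20 - 1*(-1))/738) = 1/((-351)² + (20 + 1)*(1/738)) = 1/(123201 + 21*(1/738)) = 1/(123201 + 7/246) = 1/(30307453/246) = 246/30307453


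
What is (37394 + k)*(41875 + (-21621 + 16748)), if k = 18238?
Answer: 2058495264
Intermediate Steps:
(37394 + k)*(41875 + (-21621 + 16748)) = (37394 + 18238)*(41875 + (-21621 + 16748)) = 55632*(41875 - 4873) = 55632*37002 = 2058495264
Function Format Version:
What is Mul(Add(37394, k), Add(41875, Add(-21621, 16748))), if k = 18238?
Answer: 2058495264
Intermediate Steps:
Mul(Add(37394, k), Add(41875, Add(-21621, 16748))) = Mul(Add(37394, 18238), Add(41875, Add(-21621, 16748))) = Mul(55632, Add(41875, -4873)) = Mul(55632, 37002) = 2058495264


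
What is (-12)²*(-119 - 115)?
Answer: -33696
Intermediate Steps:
(-12)²*(-119 - 115) = 144*(-234) = -33696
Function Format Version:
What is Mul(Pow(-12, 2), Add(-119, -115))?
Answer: -33696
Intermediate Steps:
Mul(Pow(-12, 2), Add(-119, -115)) = Mul(144, -234) = -33696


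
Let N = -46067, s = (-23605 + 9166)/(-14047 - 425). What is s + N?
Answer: -222222395/4824 ≈ -46066.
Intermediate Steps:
s = 4813/4824 (s = -14439/(-14472) = -14439*(-1/14472) = 4813/4824 ≈ 0.99772)
s + N = 4813/4824 - 46067 = -222222395/4824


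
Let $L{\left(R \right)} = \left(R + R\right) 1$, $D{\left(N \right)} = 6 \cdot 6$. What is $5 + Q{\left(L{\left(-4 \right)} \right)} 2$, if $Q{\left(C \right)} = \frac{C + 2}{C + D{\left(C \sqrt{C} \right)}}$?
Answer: $\frac{32}{7} \approx 4.5714$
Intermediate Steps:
$D{\left(N \right)} = 36$
$L{\left(R \right)} = 2 R$ ($L{\left(R \right)} = 2 R 1 = 2 R$)
$Q{\left(C \right)} = \frac{2 + C}{36 + C}$ ($Q{\left(C \right)} = \frac{C + 2}{C + 36} = \frac{2 + C}{36 + C}$)
$5 + Q{\left(L{\left(-4 \right)} \right)} 2 = 5 + \frac{2 + 2 \left(-4\right)}{36 + 2 \left(-4\right)} 2 = 5 + \frac{2 - 8}{36 - 8} \cdot 2 = 5 + \frac{1}{28} \left(-6\right) 2 = 5 - \frac{3}{7} = \frac{32}{7}$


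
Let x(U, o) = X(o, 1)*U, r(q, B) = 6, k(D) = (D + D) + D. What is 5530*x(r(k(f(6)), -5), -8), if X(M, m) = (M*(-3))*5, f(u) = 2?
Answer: 3981600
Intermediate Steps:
k(D) = 3*D (k(D) = 2*D + D = 3*D)
X(M, m) = -15*M (X(M, m) = -3*M*5 = -15*M)
x(U, o) = -15*U*o (x(U, o) = (-15*o)*U = -15*U*o)
5530*x(r(k(f(6)), -5), -8) = 5530*(-15*6*(-8)) = 5530*720 = 3981600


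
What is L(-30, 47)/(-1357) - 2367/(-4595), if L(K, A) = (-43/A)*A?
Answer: 3409604/6235415 ≈ 0.54681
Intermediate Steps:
L(K, A) = -43
L(-30, 47)/(-1357) - 2367/(-4595) = -43/(-1357) - 2367/(-4595) = -43*(-1/1357) - 2367*(-1/4595) = 43/1357 + 2367/4595 = 3409604/6235415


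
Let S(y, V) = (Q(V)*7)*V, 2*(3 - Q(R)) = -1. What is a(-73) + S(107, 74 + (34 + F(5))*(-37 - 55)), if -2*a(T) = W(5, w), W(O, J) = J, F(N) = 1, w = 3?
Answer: -154157/2 ≈ -77079.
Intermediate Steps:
Q(R) = 7/2 (Q(R) = 3 - 1/2*(-1) = 3 + 1/2 = 7/2)
a(T) = -3/2 (a(T) = -1/2*3 = -3/2)
S(y, V) = 49*V/2 (S(y, V) = ((7/2)*7)*V = 49*V/2)
a(-73) + S(107, 74 + (34 + F(5))*(-37 - 55)) = -3/2 + 49*(74 + (34 + 1)*(-37 - 55))/2 = -3/2 + 49*(74 + 35*(-92))/2 = -3/2 + 49*(74 - 3220)/2 = -3/2 + (49/2)*(-3146) = -3/2 - 77077 = -154157/2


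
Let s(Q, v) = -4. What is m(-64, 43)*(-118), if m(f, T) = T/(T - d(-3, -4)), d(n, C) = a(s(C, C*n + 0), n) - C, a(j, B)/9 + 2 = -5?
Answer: -2537/51 ≈ -49.745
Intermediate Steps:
a(j, B) = -63 (a(j, B) = -18 + 9*(-5) = -18 - 45 = -63)
d(n, C) = -63 - C
m(f, T) = T/(59 + T) (m(f, T) = T/(T - (-63 - 1*(-4))) = T/(T - (-63 + 4)) = T/(T - 1*(-59)) = T/(T + 59) = T/(59 + T))
m(-64, 43)*(-118) = (43/(59 + 43))*(-118) = (43/102)*(-118) = -2537/51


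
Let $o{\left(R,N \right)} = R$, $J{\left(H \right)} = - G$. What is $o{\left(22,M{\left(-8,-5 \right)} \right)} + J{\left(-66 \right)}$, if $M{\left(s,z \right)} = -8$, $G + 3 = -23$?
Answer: $48$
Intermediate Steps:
$G = -26$ ($G = -3 - 23 = -26$)
$J{\left(H \right)} = 26$ ($J{\left(H \right)} = \left(-1\right) \left(-26\right) = 26$)
$o{\left(22,M{\left(-8,-5 \right)} \right)} + J{\left(-66 \right)} = 22 + 26 = 48$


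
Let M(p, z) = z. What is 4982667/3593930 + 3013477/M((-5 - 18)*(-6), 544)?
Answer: 5416467982729/977548960 ≈ 5540.9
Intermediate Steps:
4982667/3593930 + 3013477/M((-5 - 18)*(-6), 544) = 4982667/3593930 + 3013477/544 = 5416467982729/977548960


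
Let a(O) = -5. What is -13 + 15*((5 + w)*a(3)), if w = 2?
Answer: -538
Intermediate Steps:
-13 + 15*((5 + w)*a(3)) = -13 + 15*((5 + 2)*(-5)) = -13 + 15*(7*(-5)) = -13 + 15*(-35) = -13 - 525 = -538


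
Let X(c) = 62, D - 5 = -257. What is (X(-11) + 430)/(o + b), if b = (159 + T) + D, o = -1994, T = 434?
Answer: -164/551 ≈ -0.29764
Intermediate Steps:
D = -252 (D = 5 - 257 = -252)
b = 341 (b = (159 + 434) - 252 = 593 - 252 = 341)
(X(-11) + 430)/(o + b) = (62 + 430)/(-1994 + 341) = 492/(-1653) = 492*(-1/1653) = -164/551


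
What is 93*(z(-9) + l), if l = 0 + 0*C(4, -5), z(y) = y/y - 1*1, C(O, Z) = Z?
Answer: 0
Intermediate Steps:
z(y) = 0 (z(y) = 1 - 1 = 0)
l = 0 (l = 0 + 0*(-5) = 0 + 0 = 0)
93*(z(-9) + l) = 93*(0 + 0) = 93*0 = 0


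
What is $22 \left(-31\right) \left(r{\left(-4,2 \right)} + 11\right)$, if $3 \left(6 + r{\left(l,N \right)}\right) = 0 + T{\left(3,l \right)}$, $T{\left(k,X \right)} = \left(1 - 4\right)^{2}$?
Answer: $-5456$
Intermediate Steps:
$T{\left(k,X \right)} = 9$ ($T{\left(k,X \right)} = \left(-3\right)^{2} = 9$)
$r{\left(l,N \right)} = -3$ ($r{\left(l,N \right)} = -6 + \frac{0 + 9}{3} = -6 + \frac{1}{3} \cdot 9 = -6 + 3 = -3$)
$22 \left(-31\right) \left(r{\left(-4,2 \right)} + 11\right) = 22 \left(-31\right) \left(-3 + 11\right) = \left(-682\right) 8 = -5456$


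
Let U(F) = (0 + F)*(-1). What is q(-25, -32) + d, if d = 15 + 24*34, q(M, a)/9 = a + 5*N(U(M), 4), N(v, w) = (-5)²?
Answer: 1668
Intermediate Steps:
U(F) = -F (U(F) = F*(-1) = -F)
N(v, w) = 25
q(M, a) = 1125 + 9*a (q(M, a) = 9*(a + 5*25) = 9*(a + 125) = 9*(125 + a) = 1125 + 9*a)
d = 831 (d = 15 + 816 = 831)
q(-25, -32) + d = (1125 + 9*(-32)) + 831 = (1125 - 288) + 831 = 837 + 831 = 1668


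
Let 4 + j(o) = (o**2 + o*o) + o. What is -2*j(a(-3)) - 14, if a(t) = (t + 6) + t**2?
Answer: -606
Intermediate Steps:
a(t) = 6 + t + t**2 (a(t) = (6 + t) + t**2 = 6 + t + t**2)
j(o) = -4 + o + 2*o**2 (j(o) = -4 + ((o**2 + o*o) + o) = -4 + ((o**2 + o**2) + o) = -4 + (2*o**2 + o) = -4 + (o + 2*o**2) = -4 + o + 2*o**2)
-2*j(a(-3)) - 14 = -2*(-4 + (6 - 3 + (-3)**2) + 2*(6 - 3 + (-3)**2)**2) - 14 = -2*(-4 + (6 - 3 + 9) + 2*(6 - 3 + 9)**2) - 14 = -2*(-4 + 12 + 2*12**2) - 14 = -2*(-4 + 12 + 2*144) - 14 = -2*(-4 + 12 + 288) - 14 = -2*296 - 14 = -592 - 14 = -606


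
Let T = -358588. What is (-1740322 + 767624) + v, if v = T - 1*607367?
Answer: -1938653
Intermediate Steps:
v = -965955 (v = -358588 - 1*607367 = -358588 - 607367 = -965955)
(-1740322 + 767624) + v = (-1740322 + 767624) - 965955 = -972698 - 965955 = -1938653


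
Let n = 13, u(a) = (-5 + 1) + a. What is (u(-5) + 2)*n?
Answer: -91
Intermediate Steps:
u(a) = -4 + a
(u(-5) + 2)*n = ((-4 - 5) + 2)*13 = (-9 + 2)*13 = -7*13 = -91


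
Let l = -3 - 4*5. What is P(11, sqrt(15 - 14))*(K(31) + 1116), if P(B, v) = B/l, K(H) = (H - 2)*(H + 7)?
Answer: -24398/23 ≈ -1060.8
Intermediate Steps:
l = -23 (l = -3 - 20 = -23)
K(H) = (-2 + H)*(7 + H)
P(B, v) = -B/23 (P(B, v) = B/(-23) = B*(-1/23) = -B/23)
P(11, sqrt(15 - 14))*(K(31) + 1116) = (-1/23*11)*((-14 + 31**2 + 5*31) + 1116) = -11*((-14 + 961 + 155) + 1116)/23 = -11*(1102 + 1116)/23 = -11/23*2218 = -24398/23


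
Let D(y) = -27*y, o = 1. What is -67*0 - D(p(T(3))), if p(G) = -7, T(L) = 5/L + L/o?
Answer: -189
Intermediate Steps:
T(L) = L + 5/L (T(L) = 5/L + L/1 = 5/L + L*1 = 5/L + L = L + 5/L)
-67*0 - D(p(T(3))) = -67*0 - (-27)*(-7) = 0 - 1*189 = 0 - 189 = -189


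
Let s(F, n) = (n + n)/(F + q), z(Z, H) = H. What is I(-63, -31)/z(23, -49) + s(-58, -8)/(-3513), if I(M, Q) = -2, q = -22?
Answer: 35081/860685 ≈ 0.040759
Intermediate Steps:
s(F, n) = 2*n/(-22 + F) (s(F, n) = (n + n)/(F - 22) = (2*n)/(-22 + F) = 2*n/(-22 + F))
I(-63, -31)/z(23, -49) + s(-58, -8)/(-3513) = -2/(-49) + (2*(-8)/(-22 - 58))/(-3513) = -2*(-1/49) + (2*(-8)/(-80))*(-1/3513) = 2/49 + (2*(-8)*(-1/80))*(-1/3513) = 2/49 + (⅕)*(-1/3513) = 2/49 - 1/17565 = 35081/860685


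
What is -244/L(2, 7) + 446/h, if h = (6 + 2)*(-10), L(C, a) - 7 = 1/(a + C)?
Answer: -3191/80 ≈ -39.888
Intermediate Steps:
L(C, a) = 7 + 1/(C + a) (L(C, a) = 7 + 1/(a + C) = 7 + 1/(C + a))
h = -80 (h = 8*(-10) = -80)
-244/L(2, 7) + 446/h = -244*(2 + 7)/(1 + 7*2 + 7*7) + 446/(-80) = -244*9/(1 + 14 + 49) + 446*(-1/80) = -244/((⅑)*64) - 223/40 = -244/64/9 - 223/40 = -244*9/64 - 223/40 = -549/16 - 223/40 = -3191/80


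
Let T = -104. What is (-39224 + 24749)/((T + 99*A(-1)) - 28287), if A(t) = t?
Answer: 2895/5698 ≈ 0.50807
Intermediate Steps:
(-39224 + 24749)/((T + 99*A(-1)) - 28287) = (-39224 + 24749)/((-104 + 99*(-1)) - 28287) = -14475/((-104 - 99) - 28287) = -14475/(-203 - 28287) = -14475/(-28490) = -14475*(-1/28490) = 2895/5698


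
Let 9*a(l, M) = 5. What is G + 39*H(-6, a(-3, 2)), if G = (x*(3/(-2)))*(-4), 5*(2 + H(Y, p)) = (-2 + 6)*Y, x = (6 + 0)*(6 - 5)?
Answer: -1146/5 ≈ -229.20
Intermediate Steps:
x = 6 (x = 6*1 = 6)
a(l, M) = 5/9 (a(l, M) = (⅑)*5 = 5/9)
H(Y, p) = -2 + 4*Y/5 (H(Y, p) = -2 + ((-2 + 6)*Y)/5 = -2 + (4*Y)/5 = -2 + 4*Y/5)
G = 36 (G = (6*(3/(-2)))*(-4) = (6*(3*(-½)))*(-4) = (6*(-3/2))*(-4) = -9*(-4) = 36)
G + 39*H(-6, a(-3, 2)) = 36 + 39*(-2 + (⅘)*(-6)) = 36 + 39*(-2 - 24/5) = 36 + 39*(-34/5) = 36 - 1326/5 = -1146/5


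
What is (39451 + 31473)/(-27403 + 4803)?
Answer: -17731/5650 ≈ -3.1382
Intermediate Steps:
(39451 + 31473)/(-27403 + 4803) = 70924/(-22600) = 70924*(-1/22600) = -17731/5650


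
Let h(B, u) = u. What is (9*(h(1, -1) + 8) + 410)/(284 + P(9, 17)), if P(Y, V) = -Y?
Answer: 43/25 ≈ 1.7200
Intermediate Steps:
(9*(h(1, -1) + 8) + 410)/(284 + P(9, 17)) = (9*(-1 + 8) + 410)/(284 - 1*9) = (9*7 + 410)/(284 - 9) = (63 + 410)/275 = 473*(1/275) = 43/25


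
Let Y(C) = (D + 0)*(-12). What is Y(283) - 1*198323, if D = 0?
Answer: -198323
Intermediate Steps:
Y(C) = 0 (Y(C) = (0 + 0)*(-12) = 0*(-12) = 0)
Y(283) - 1*198323 = 0 - 1*198323 = 0 - 198323 = -198323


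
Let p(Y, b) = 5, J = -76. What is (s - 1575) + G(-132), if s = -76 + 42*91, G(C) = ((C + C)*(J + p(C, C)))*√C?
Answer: 2171 + 37488*I*√33 ≈ 2171.0 + 2.1535e+5*I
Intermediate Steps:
G(C) = -142*C^(3/2) (G(C) = ((C + C)*(-76 + 5))*√C = ((2*C)*(-71))*√C = (-142*C)*√C = -142*C^(3/2))
s = 3746 (s = -76 + 3822 = 3746)
(s - 1575) + G(-132) = (3746 - 1575) - (-37488)*I*√33 = 2171 - (-37488)*I*√33 = 2171 + 37488*I*√33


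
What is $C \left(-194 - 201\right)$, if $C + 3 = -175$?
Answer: $70310$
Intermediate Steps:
$C = -178$ ($C = -3 - 175 = -178$)
$C \left(-194 - 201\right) = - 178 \left(-194 - 201\right) = \left(-178\right) \left(-395\right) = 70310$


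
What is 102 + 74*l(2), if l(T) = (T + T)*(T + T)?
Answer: 1286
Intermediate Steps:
l(T) = 4*T² (l(T) = (2*T)*(2*T) = 4*T²)
102 + 74*l(2) = 102 + 74*(4*2²) = 102 + 74*(4*4) = 102 + 74*16 = 102 + 1184 = 1286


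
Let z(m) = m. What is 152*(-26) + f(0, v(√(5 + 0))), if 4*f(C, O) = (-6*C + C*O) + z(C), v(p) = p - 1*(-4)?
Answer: -3952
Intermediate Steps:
v(p) = 4 + p (v(p) = p + 4 = 4 + p)
f(C, O) = -5*C/4 + C*O/4 (f(C, O) = ((-6*C + C*O) + C)/4 = (-5*C + C*O)/4 = -5*C/4 + C*O/4)
152*(-26) + f(0, v(√(5 + 0))) = 152*(-26) + (¼)*0*(-5 + (4 + √(5 + 0))) = -3952 + (¼)*0*(-5 + (4 + √5)) = -3952 + (¼)*0*(-1 + √5) = -3952 + 0 = -3952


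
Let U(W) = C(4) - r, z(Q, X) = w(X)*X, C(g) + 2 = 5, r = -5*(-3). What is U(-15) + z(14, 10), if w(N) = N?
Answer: 88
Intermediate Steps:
r = 15
C(g) = 3 (C(g) = -2 + 5 = 3)
z(Q, X) = X² (z(Q, X) = X*X = X²)
U(W) = -12 (U(W) = 3 - 1*15 = 3 - 15 = -12)
U(-15) + z(14, 10) = -12 + 10² = -12 + 100 = 88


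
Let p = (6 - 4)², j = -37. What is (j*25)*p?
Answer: -3700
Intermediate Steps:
p = 4 (p = 2² = 4)
(j*25)*p = -37*25*4 = -925*4 = -3700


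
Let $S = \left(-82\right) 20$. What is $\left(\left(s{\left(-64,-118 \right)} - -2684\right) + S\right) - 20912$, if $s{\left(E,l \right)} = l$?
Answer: $-19986$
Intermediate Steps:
$S = -1640$
$\left(\left(s{\left(-64,-118 \right)} - -2684\right) + S\right) - 20912 = \left(\left(-118 - -2684\right) - 1640\right) - 20912 = \left(\left(-118 + 2684\right) - 1640\right) - 20912 = \left(2566 - 1640\right) - 20912 = 926 - 20912 = -19986$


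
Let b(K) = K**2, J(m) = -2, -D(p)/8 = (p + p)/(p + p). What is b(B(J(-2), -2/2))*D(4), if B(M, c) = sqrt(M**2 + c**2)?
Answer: -40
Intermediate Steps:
D(p) = -8 (D(p) = -8*(p + p)/(p + p) = -8*2*p/(2*p) = -8*2*p*1/(2*p) = -8*1 = -8)
b(B(J(-2), -2/2))*D(4) = (sqrt((-2)**2 + (-2/2)**2))**2*(-8) = (sqrt(4 + (-2*1/2)**2))**2*(-8) = (sqrt(4 + (-1)**2))**2*(-8) = (sqrt(4 + 1))**2*(-8) = (sqrt(5))**2*(-8) = 5*(-8) = -40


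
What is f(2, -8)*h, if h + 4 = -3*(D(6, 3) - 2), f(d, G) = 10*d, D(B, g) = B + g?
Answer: -500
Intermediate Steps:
h = -25 (h = -4 - 3*((6 + 3) - 2) = -4 - 3*(9 - 2) = -4 - 3*7 = -4 - 21 = -25)
f(2, -8)*h = (10*2)*(-25) = 20*(-25) = -500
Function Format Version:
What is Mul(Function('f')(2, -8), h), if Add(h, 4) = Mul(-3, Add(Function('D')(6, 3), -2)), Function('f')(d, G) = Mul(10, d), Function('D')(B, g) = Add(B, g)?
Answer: -500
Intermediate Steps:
h = -25 (h = Add(-4, Mul(-3, Add(Add(6, 3), -2))) = Add(-4, Mul(-3, Add(9, -2))) = Add(-4, Mul(-3, 7)) = Add(-4, -21) = -25)
Mul(Function('f')(2, -8), h) = Mul(Mul(10, 2), -25) = Mul(20, -25) = -500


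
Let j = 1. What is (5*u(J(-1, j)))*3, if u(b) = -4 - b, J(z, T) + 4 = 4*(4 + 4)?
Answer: -480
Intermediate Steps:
J(z, T) = 28 (J(z, T) = -4 + 4*(4 + 4) = -4 + 4*8 = -4 + 32 = 28)
(5*u(J(-1, j)))*3 = (5*(-4 - 1*28))*3 = (5*(-4 - 28))*3 = (5*(-32))*3 = -160*3 = -480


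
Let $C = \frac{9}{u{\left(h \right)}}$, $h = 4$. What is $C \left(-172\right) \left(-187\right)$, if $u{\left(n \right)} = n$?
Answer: $72369$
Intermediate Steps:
$C = \frac{9}{4} \approx 2.25$
$C \left(-172\right) \left(-187\right) = \frac{9}{4} \left(-172\right) \left(-187\right) = \left(-387\right) \left(-187\right) = 72369$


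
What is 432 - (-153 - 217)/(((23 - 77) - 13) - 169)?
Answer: 50791/118 ≈ 430.43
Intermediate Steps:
432 - (-153 - 217)/(((23 - 77) - 13) - 169) = 432 - (-370)/((-54 - 13) - 169) = 432 - (-370)/(-67 - 169) = 432 - (-370)/(-236) = 432 - (-370)*(-1)/236 = 432 - 1*185/118 = 432 - 185/118 = 50791/118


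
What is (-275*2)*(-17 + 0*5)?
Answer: 9350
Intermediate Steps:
(-275*2)*(-17 + 0*5) = -550*(-17 + 0) = -550*(-17) = 9350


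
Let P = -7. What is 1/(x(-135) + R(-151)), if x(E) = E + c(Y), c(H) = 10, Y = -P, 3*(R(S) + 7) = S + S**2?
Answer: 1/7418 ≈ 0.00013481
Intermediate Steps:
R(S) = -7 + S/3 + S**2/3 (R(S) = -7 + (S + S**2)/3 = -7 + (S/3 + S**2/3) = -7 + S/3 + S**2/3)
Y = 7 (Y = -1*(-7) = 7)
x(E) = 10 + E (x(E) = E + 10 = 10 + E)
1/(x(-135) + R(-151)) = 1/((10 - 135) + (-7 + (1/3)*(-151) + (1/3)*(-151)**2)) = 1/(-125 + (-7 - 151/3 + (1/3)*22801)) = 1/(-125 + (-7 - 151/3 + 22801/3)) = 1/(-125 + 7543) = 1/7418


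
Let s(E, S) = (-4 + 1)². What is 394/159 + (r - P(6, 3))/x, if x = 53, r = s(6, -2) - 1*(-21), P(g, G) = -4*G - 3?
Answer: 529/159 ≈ 3.3270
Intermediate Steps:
s(E, S) = 9 (s(E, S) = (-3)² = 9)
P(g, G) = -3 - 4*G
r = 30 (r = 9 - 1*(-21) = 9 + 21 = 30)
394/159 + (r - P(6, 3))/x = 394/159 + (30 - (-3 - 4*3))/53 = 394*(1/159) + (30 - (-3 - 12))*(1/53) = 394/159 + (30 - 1*(-15))*(1/53) = 394/159 + (30 + 15)*(1/53) = 394/159 + 45*(1/53) = 394/159 + 45/53 = 529/159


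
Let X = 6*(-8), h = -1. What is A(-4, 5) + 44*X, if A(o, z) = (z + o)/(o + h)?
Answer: -10561/5 ≈ -2112.2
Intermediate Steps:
A(o, z) = (o + z)/(-1 + o) (A(o, z) = (z + o)/(o - 1) = (o + z)/(-1 + o))
X = -48
A(-4, 5) + 44*X = (-4 + 5)/(-1 - 4) + 44*(-48) = 1/(-5) - 2112 = -1/5*1 - 2112 = -1/5 - 2112 = -10561/5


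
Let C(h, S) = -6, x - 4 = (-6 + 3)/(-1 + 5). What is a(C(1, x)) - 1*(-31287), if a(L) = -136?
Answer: 31151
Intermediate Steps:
x = 13/4 (x = 4 + (-6 + 3)/(-1 + 5) = 4 - 3/4 = 4 - 3*¼ = 4 - ¾ = 13/4 ≈ 3.2500)
a(C(1, x)) - 1*(-31287) = -136 - 1*(-31287) = -136 + 31287 = 31151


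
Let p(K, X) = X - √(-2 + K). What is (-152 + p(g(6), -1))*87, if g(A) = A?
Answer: -13485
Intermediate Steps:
(-152 + p(g(6), -1))*87 = (-152 + (-1 - √(-2 + 6)))*87 = (-152 + (-1 - √4))*87 = (-152 + (-1 - 1*2))*87 = (-152 + (-1 - 2))*87 = (-152 - 3)*87 = -155*87 = -13485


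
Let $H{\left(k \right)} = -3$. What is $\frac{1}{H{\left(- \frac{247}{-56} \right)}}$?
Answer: $- \frac{1}{3} \approx -0.33333$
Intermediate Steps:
$\frac{1}{H{\left(- \frac{247}{-56} \right)}} = \frac{1}{-3} = - \frac{1}{3}$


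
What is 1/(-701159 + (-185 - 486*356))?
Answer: -1/874360 ≈ -1.1437e-6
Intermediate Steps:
1/(-701159 + (-185 - 486*356)) = 1/(-701159 + (-185 - 173016)) = 1/(-701159 - 173201) = 1/(-874360) = -1/874360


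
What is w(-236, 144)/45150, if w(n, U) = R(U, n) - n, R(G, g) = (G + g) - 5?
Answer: 139/45150 ≈ 0.0030786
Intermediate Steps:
R(G, g) = -5 + G + g
w(n, U) = -5 + U (w(n, U) = (-5 + U + n) - n = -5 + U)
w(-236, 144)/45150 = (-5 + 144)/45150 = 139*(1/45150) = 139/45150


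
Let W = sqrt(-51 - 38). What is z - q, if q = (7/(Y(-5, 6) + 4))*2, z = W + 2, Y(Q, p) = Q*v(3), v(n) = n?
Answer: 36/11 + I*sqrt(89) ≈ 3.2727 + 9.434*I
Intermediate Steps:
W = I*sqrt(89) (W = sqrt(-89) = I*sqrt(89) ≈ 9.434*I)
Y(Q, p) = 3*Q (Y(Q, p) = Q*3 = 3*Q)
z = 2 + I*sqrt(89) (z = I*sqrt(89) + 2 = 2 + I*sqrt(89) ≈ 2.0 + 9.434*I)
q = -14/11 (q = (7/(3*(-5) + 4))*2 = (7/(-15 + 4))*2 = (7/(-11))*2 = (7*(-1/11))*2 = -7/11*2 = -14/11 ≈ -1.2727)
z - q = (2 + I*sqrt(89)) - 1*(-14/11) = (2 + I*sqrt(89)) + 14/11 = 36/11 + I*sqrt(89)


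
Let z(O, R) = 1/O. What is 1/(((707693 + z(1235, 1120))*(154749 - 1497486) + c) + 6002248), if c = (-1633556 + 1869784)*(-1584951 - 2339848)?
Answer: -1235/2318572936049012 ≈ -5.3266e-13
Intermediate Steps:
c = -927147418172 (c = 236228*(-3924799) = -927147418172)
1/(((707693 + z(1235, 1120))*(154749 - 1497486) + c) + 6002248) = 1/(((707693 + 1/1235)*(154749 - 1497486) - 927147418172) + 6002248) = 1/(((707693 + 1/1235)*(-1342737) - 927147418172) + 6002248) = 1/(((874000856/1235)*(-1342737) - 927147418172) + 6002248) = 1/((-1173553287382872/1235 - 927147418172) + 6002248) = 1/(-2318580348825292/1235 + 6002248) = 1/(-2318572936049012/1235) = -1235/2318572936049012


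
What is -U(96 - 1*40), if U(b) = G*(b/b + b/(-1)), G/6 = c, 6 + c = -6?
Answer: -3960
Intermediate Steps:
c = -12 (c = -6 - 6 = -12)
G = -72 (G = 6*(-12) = -72)
U(b) = -72 + 72*b (U(b) = -72*(b/b + b/(-1)) = -72*(1 + b*(-1)) = -72*(1 - b) = -72 + 72*b)
-U(96 - 1*40) = -(-72 + 72*(96 - 1*40)) = -(-72 + 72*(96 - 40)) = -(-72 + 72*56) = -(-72 + 4032) = -1*3960 = -3960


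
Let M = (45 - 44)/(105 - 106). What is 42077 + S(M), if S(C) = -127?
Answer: 41950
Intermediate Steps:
M = -1 (M = 1/(-1) = 1*(-1) = -1)
42077 + S(M) = 42077 - 127 = 41950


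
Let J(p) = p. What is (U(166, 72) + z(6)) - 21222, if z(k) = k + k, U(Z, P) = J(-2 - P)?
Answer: -21284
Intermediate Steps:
U(Z, P) = -2 - P
z(k) = 2*k
(U(166, 72) + z(6)) - 21222 = ((-2 - 1*72) + 2*6) - 21222 = ((-2 - 72) + 12) - 21222 = (-74 + 12) - 21222 = -62 - 21222 = -21284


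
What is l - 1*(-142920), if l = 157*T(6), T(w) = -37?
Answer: 137111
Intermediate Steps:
l = -5809 (l = 157*(-37) = -5809)
l - 1*(-142920) = -5809 - 1*(-142920) = -5809 + 142920 = 137111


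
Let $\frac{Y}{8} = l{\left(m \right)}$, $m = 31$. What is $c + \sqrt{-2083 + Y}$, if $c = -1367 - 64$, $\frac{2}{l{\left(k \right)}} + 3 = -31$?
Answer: $-1431 + \frac{i \sqrt{602123}}{17} \approx -1431.0 + 45.645 i$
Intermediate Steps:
$l{\left(k \right)} = - \frac{1}{17}$ ($l{\left(k \right)} = \frac{2}{-3 - 31} = \frac{2}{-34} = 2 \left(- \frac{1}{34}\right) = - \frac{1}{17}$)
$Y = - \frac{8}{17}$ ($Y = 8 \left(- \frac{1}{17}\right) = - \frac{8}{17} \approx -0.47059$)
$c = -1431$
$c + \sqrt{-2083 + Y} = -1431 + \sqrt{-2083 - \frac{8}{17}} = -1431 + \sqrt{- \frac{35419}{17}} = -1431 + \frac{i \sqrt{602123}}{17}$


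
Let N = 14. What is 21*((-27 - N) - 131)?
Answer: -3612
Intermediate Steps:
21*((-27 - N) - 131) = 21*((-27 - 1*14) - 131) = 21*((-27 - 14) - 131) = 21*(-41 - 131) = 21*(-172) = -3612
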